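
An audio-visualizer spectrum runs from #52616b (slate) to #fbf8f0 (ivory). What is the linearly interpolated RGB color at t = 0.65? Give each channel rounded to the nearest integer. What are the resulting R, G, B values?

#52616b → (82, 97, 107); #fbf8f0 → (251, 248, 240).
R = 82 + 0.65 × (251 − 82) = 82 + 0.65 × 169 = 191.85 → 192
G = 97 + 0.65 × (248 − 97) = 97 + 0.65 × 151 = 195.15 → 195
B = 107 + 0.65 × (240 − 107) = 107 + 0.65 × 133 = 193.45 → 193

(192, 195, 193)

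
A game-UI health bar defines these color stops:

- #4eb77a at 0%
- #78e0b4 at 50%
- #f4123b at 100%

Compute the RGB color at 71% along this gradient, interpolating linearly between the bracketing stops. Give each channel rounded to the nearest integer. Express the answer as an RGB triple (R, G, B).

71% lies between the 50% and 100% stops, so the local fraction is t = (71 − 50)/(100 − 50) = 21/50 ≈ 0.42.
#78e0b4 → (120, 224, 180); #f4123b → (244, 18, 59).
R = 120 + 0.42 × (244 − 120) = 172.08 → 172
G = 224 + 0.42 × (18 − 224) = 137.48 → 137
B = 180 + 0.42 × (59 − 180) = 129.18 → 129

(172, 137, 129)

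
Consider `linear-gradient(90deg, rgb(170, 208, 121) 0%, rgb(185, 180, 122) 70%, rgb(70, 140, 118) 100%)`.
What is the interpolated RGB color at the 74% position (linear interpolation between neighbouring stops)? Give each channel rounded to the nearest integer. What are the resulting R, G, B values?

(170, 175, 121)

74% lies between the 70% and 100% stops, so the local fraction is t = (74 − 70)/(100 − 70) = 4/30 ≈ 0.1333.
R = 185 + 0.1333 × (70 − 185) = 169.671 → 170
G = 180 + 0.1333 × (140 − 180) = 174.668 → 175
B = 122 + 0.1333 × (118 − 122) = 121.467 → 121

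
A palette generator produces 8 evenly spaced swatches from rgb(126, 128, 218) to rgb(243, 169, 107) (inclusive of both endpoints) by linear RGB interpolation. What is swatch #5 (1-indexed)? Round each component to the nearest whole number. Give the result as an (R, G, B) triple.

With 8 swatches and endpoints inclusive, swatch 5 sits at t = (5 − 1)/(8 − 1) = 4/7 ≈ 0.5714.
R = 126 + 0.5714 × (243 − 126) = 192.854 → 193
G = 128 + 0.5714 × (169 − 128) = 151.427 → 151
B = 218 + 0.5714 × (107 − 218) = 154.575 → 155

(193, 151, 155)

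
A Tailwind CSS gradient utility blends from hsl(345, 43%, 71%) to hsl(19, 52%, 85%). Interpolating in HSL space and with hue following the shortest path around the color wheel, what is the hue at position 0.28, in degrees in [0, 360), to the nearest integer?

Hue: 19 − 345 = -326°, but |-326| > 180 so the shorter arc goes the other way: Δh = -326 + 360 = 34°.
H = 345 + 0.28 × (34) = 354.52 → 355°

355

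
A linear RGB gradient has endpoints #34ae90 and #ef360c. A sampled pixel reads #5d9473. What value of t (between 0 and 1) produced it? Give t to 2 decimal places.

Invert the lerp on the R channel (largest span, 187): t = (93 − 52) / (239 − 52) = 41/187 = 0.21925.
Check on G: (148 − 174)/(54 − 174) = 0.2167 ✓

0.22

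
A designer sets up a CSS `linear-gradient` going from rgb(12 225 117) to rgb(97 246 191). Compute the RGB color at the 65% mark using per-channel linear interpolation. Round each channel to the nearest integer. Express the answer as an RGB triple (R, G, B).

(67, 239, 165)

65% corresponds to t = 0.65.
R = 12 + 0.65 × (97 − 12) = 12 + 0.65 × 85 = 67.25 → 67
G = 225 + 0.65 × (246 − 225) = 225 + 0.65 × 21 = 238.65 → 239
B = 117 + 0.65 × (191 − 117) = 117 + 0.65 × 74 = 165.1 → 165
So the blended color is (67, 239, 165), about #43efa5.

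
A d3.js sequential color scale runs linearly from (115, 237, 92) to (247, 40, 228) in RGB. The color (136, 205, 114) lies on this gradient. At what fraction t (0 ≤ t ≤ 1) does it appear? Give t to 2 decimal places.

0.16

Invert the lerp on the G channel (largest span, 197): t = (205 − 237) / (40 − 237) = -32/-197 = 0.16244.
Check on R: (136 − 115)/(247 − 115) = 0.1591 ✓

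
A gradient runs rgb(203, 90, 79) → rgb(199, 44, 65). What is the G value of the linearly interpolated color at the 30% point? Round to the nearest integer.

G = 90 + 0.3 × (44 − 90) = 76.2 → 76

76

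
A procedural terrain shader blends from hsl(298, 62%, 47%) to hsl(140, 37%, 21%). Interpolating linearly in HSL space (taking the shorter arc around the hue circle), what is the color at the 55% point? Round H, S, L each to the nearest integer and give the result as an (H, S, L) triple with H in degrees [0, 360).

(211, 48, 33)

Hue arc: Δh = 140 − 298 = -158° (|Δh| ≤ 180, already the shorter path).
H = 298 + 0.55 × (-158) = 211.1 → 211°
S = 62 + 0.55 × (37 − 62) = 48.25 → 48%
L = 47 + 0.55 × (21 − 47) = 32.7 → 33%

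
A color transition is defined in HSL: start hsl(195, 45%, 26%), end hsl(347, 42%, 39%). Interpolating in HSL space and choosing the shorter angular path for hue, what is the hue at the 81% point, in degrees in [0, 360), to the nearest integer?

Hue arc: Δh = 347 − 195 = 152° (|Δh| ≤ 180, already the shorter path).
H = 195 + 0.81 × (152) = 318.12 → 318°

318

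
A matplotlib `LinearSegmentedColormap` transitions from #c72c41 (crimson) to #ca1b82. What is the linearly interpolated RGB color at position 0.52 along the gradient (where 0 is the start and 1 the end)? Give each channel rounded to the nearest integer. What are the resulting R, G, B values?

(201, 35, 99)

#c72c41 → (199, 44, 65); #ca1b82 → (202, 27, 130).
R = 199 + 0.52 × (202 − 199) = 199 + 0.52 × 3 = 200.56 → 201
G = 44 + 0.52 × (27 − 44) = 44 + 0.52 × -17 = 35.16 → 35
B = 65 + 0.52 × (130 − 65) = 65 + 0.52 × 65 = 98.8 → 99
So the blended color is (201, 35, 99), about #c92363.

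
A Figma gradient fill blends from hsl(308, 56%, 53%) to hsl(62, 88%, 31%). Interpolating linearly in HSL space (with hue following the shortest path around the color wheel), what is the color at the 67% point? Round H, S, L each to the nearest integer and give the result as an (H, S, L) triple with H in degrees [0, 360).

Hue: 62 − 308 = -246°, but |-246| > 180 so the shorter arc goes the other way: Δh = -246 + 360 = 114°.
H = 308 + 0.67 × (114) = 384.38 → 384 → 384 mod 360 = 24°
S = 56 + 0.67 × (88 − 56) = 77.44 → 77%
L = 53 + 0.67 × (31 − 53) = 38.26 → 38%

(24, 77, 38)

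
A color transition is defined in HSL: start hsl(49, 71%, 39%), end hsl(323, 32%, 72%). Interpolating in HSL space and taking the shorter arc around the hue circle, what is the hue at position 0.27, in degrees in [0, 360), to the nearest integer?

26

Hue: 323 − 49 = 274°, but |274| > 180 so the shorter arc goes the other way: Δh = 274 − 360 = -86°.
H = 49 + 0.27 × (-86) = 25.78 → 26°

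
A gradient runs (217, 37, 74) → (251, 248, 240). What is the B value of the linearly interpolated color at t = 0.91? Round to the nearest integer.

225

B = 74 + 0.91 × (240 − 74) = 225.06 → 225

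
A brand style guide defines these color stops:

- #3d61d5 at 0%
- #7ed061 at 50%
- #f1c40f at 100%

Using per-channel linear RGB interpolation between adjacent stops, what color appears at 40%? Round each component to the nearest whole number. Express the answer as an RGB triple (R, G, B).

40% lies between the 0% and 50% stops, so the local fraction is t = (40 − 0)/(50 − 0) = 40/50 ≈ 0.8.
#3d61d5 → (61, 97, 213); #7ed061 → (126, 208, 97).
R = 61 + 0.8 × (126 − 61) = 113 → 113
G = 97 + 0.8 × (208 − 97) = 185.8 → 186
B = 213 + 0.8 × (97 − 213) = 120.2 → 120

(113, 186, 120)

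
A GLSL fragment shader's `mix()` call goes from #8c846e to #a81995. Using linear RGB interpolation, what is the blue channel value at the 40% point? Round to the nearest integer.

B₁ = 110 (from #8c846e), B₂ = 149 (from #a81995).
B = 110 + 0.4 × (149 − 110) = 125.6 → 126

126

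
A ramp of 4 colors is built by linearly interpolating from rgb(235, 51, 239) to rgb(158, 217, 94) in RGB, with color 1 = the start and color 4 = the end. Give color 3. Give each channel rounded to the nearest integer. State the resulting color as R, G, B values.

With 4 swatches and endpoints inclusive, swatch 3 sits at t = (3 − 1)/(4 − 1) = 2/3 ≈ 0.6667.
R = 235 + 0.6667 × (158 − 235) = 183.664 → 184
G = 51 + 0.6667 × (217 − 51) = 161.672 → 162
B = 239 + 0.6667 × (94 − 239) = 142.329 → 142

(184, 162, 142)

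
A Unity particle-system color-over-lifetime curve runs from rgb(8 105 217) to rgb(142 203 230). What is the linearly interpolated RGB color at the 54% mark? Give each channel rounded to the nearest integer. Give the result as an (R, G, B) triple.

54% corresponds to t = 0.54.
R = 8 + 0.54 × (142 − 8) = 8 + 0.54 × 134 = 80.36 → 80
G = 105 + 0.54 × (203 − 105) = 105 + 0.54 × 98 = 157.92 → 158
B = 217 + 0.54 × (230 − 217) = 217 + 0.54 × 13 = 224.02 → 224
So the blended color is (80, 158, 224), about #509ee0.

(80, 158, 224)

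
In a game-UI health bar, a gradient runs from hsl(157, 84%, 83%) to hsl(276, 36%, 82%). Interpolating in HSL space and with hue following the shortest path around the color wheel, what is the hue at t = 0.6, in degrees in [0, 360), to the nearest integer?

228

Hue arc: Δh = 276 − 157 = 119° (|Δh| ≤ 180, already the shorter path).
H = 157 + 0.6 × (119) = 228.4 → 228°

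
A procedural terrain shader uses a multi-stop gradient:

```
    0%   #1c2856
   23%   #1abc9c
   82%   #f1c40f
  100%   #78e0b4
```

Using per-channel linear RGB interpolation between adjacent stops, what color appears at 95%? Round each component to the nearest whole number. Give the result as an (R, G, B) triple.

(154, 216, 134)

95% lies between the 82% and 100% stops, so the local fraction is t = (95 − 82)/(100 − 82) = 13/18 ≈ 0.7222.
#f1c40f → (241, 196, 15); #78e0b4 → (120, 224, 180).
R = 241 + 0.7222 × (120 − 241) = 153.614 → 154
G = 196 + 0.7222 × (224 − 196) = 216.222 → 216
B = 15 + 0.7222 × (180 − 15) = 134.163 → 134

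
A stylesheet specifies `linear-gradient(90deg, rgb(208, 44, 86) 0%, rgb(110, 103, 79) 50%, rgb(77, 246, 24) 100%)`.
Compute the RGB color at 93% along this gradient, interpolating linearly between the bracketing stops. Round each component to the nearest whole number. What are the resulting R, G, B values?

93% lies between the 50% and 100% stops, so the local fraction is t = (93 − 50)/(100 − 50) = 43/50 ≈ 0.86.
R = 110 + 0.86 × (77 − 110) = 81.62 → 82
G = 103 + 0.86 × (246 − 103) = 225.98 → 226
B = 79 + 0.86 × (24 − 79) = 31.7 → 32

(82, 226, 32)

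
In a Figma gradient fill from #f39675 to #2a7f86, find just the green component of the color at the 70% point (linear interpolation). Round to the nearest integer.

134

G₁ = 150 (from #f39675), G₂ = 127 (from #2a7f86).
G = 150 + 0.7 × (127 − 150) = 133.9 → 134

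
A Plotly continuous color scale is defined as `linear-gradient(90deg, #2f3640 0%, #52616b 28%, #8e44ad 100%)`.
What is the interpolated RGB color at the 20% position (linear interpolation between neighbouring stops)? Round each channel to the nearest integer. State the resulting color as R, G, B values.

(72, 85, 95)

20% lies between the 0% and 28% stops, so the local fraction is t = (20 − 0)/(28 − 0) = 20/28 ≈ 0.7143.
#2f3640 → (47, 54, 64); #52616b → (82, 97, 107).
R = 47 + 0.7143 × (82 − 47) = 72.001 → 72
G = 54 + 0.7143 × (97 − 54) = 84.715 → 85
B = 64 + 0.7143 × (107 − 64) = 94.715 → 95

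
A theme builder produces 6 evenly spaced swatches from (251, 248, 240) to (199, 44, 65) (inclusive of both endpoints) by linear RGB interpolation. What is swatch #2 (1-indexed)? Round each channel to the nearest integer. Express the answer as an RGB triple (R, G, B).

(241, 207, 205)

With 6 swatches and endpoints inclusive, swatch 2 sits at t = (2 − 1)/(6 − 1) = 1/5 ≈ 0.2.
R = 251 + 0.2 × (199 − 251) = 240.6 → 241
G = 248 + 0.2 × (44 − 248) = 207.2 → 207
B = 240 + 0.2 × (65 − 240) = 205 → 205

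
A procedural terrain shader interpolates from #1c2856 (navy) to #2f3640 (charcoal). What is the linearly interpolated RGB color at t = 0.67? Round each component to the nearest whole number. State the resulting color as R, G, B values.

(41, 49, 71)

#1c2856 → (28, 40, 86); #2f3640 → (47, 54, 64).
R = 28 + 0.67 × (47 − 28) = 28 + 0.67 × 19 = 40.73 → 41
G = 40 + 0.67 × (54 − 40) = 40 + 0.67 × 14 = 49.38 → 49
B = 86 + 0.67 × (64 − 86) = 86 + 0.67 × -22 = 71.26 → 71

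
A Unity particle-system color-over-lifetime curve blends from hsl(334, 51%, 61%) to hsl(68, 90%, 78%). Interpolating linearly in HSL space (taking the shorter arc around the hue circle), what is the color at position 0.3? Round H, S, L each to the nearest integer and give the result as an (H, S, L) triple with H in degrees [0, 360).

Hue: 68 − 334 = -266°, but |-266| > 180 so the shorter arc goes the other way: Δh = -266 + 360 = 94°.
H = 334 + 0.3 × (94) = 362.2 → 362 → 362 mod 360 = 2°
S = 51 + 0.3 × (90 − 51) = 62.7 → 63%
L = 61 + 0.3 × (78 − 61) = 66.1 → 66%

(2, 63, 66)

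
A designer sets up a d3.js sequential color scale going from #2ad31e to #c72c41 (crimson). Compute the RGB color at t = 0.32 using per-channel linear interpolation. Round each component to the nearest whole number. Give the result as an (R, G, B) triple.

(92, 158, 41)

#2ad31e → (42, 211, 30); #c72c41 → (199, 44, 65).
R = 42 + 0.32 × (199 − 42) = 42 + 0.32 × 157 = 92.24 → 92
G = 211 + 0.32 × (44 − 211) = 211 + 0.32 × -167 = 157.56 → 158
B = 30 + 0.32 × (65 − 30) = 30 + 0.32 × 35 = 41.2 → 41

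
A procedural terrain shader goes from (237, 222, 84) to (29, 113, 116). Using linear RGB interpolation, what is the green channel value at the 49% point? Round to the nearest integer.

169

G = 222 + 0.49 × (113 − 222) = 168.59 → 169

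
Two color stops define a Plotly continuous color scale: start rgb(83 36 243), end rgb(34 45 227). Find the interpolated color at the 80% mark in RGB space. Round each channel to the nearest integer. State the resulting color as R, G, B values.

(44, 43, 230)

80% corresponds to t = 0.8.
R = 83 + 0.8 × (34 − 83) = 83 + 0.8 × -49 = 43.8 → 44
G = 36 + 0.8 × (45 − 36) = 36 + 0.8 × 9 = 43.2 → 43
B = 243 + 0.8 × (227 − 243) = 243 + 0.8 × -16 = 230.2 → 230
So the blended color is (44, 43, 230), about #2c2be6.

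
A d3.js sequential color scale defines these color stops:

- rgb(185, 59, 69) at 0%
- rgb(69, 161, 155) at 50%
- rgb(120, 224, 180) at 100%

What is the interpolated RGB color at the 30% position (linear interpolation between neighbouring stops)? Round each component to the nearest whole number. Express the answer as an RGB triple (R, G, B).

30% lies between the 0% and 50% stops, so the local fraction is t = (30 − 0)/(50 − 0) = 30/50 ≈ 0.6.
R = 185 + 0.6 × (69 − 185) = 115.4 → 115
G = 59 + 0.6 × (161 − 59) = 120.2 → 120
B = 69 + 0.6 × (155 − 69) = 120.6 → 121

(115, 120, 121)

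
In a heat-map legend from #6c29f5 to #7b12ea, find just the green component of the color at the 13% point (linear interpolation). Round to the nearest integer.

38

G₁ = 41 (from #6c29f5), G₂ = 18 (from #7b12ea).
G = 41 + 0.13 × (18 − 41) = 38.01 → 38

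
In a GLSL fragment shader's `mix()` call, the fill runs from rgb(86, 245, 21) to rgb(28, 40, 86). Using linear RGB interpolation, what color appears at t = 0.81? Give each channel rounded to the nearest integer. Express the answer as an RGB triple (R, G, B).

(39, 79, 74)

R = 86 + 0.81 × (28 − 86) = 86 + 0.81 × -58 = 39.02 → 39
G = 245 + 0.81 × (40 − 245) = 245 + 0.81 × -205 = 78.95 → 79
B = 21 + 0.81 × (86 − 21) = 21 + 0.81 × 65 = 73.65 → 74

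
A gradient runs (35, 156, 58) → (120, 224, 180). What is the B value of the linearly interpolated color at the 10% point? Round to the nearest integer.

70

B = 58 + 0.1 × (180 − 58) = 70.2 → 70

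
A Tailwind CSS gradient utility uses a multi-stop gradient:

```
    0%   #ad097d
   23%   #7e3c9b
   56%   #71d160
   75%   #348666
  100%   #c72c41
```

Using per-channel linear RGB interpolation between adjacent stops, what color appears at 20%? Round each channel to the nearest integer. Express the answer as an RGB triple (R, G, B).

20% lies between the 0% and 23% stops, so the local fraction is t = (20 − 0)/(23 − 0) = 20/23 ≈ 0.8696.
#ad097d → (173, 9, 125); #7e3c9b → (126, 60, 155).
R = 173 + 0.8696 × (126 − 173) = 132.129 → 132
G = 9 + 0.8696 × (60 − 9) = 53.35 → 53
B = 125 + 0.8696 × (155 − 125) = 151.088 → 151

(132, 53, 151)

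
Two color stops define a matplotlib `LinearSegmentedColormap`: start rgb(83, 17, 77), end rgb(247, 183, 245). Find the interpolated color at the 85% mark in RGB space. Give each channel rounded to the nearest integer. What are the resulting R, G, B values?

(222, 158, 220)

85% corresponds to t = 0.85.
R = 83 + 0.85 × (247 − 83) = 83 + 0.85 × 164 = 222.4 → 222
G = 17 + 0.85 × (183 − 17) = 17 + 0.85 × 166 = 158.1 → 158
B = 77 + 0.85 × (245 − 77) = 77 + 0.85 × 168 = 219.8 → 220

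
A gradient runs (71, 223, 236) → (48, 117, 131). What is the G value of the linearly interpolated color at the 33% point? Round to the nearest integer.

G = 223 + 0.33 × (117 − 223) = 188.02 → 188

188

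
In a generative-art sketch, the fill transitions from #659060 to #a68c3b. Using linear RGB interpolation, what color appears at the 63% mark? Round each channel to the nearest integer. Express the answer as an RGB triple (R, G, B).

(142, 141, 73)

#659060 → (101, 144, 96); #a68c3b → (166, 140, 59).
63% corresponds to t = 0.63.
R = 101 + 0.63 × (166 − 101) = 101 + 0.63 × 65 = 141.95 → 142
G = 144 + 0.63 × (140 − 144) = 144 + 0.63 × -4 = 141.48 → 141
B = 96 + 0.63 × (59 − 96) = 96 + 0.63 × -37 = 72.69 → 73
So the blended color is (142, 141, 73), about #8e8d49.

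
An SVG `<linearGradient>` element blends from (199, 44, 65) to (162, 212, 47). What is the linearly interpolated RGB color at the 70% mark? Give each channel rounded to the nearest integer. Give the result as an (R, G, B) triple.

(173, 162, 52)

70% corresponds to t = 0.7.
R = 199 + 0.7 × (162 − 199) = 199 + 0.7 × -37 = 173.1 → 173
G = 44 + 0.7 × (212 − 44) = 44 + 0.7 × 168 = 161.6 → 162
B = 65 + 0.7 × (47 − 65) = 65 + 0.7 × -18 = 52.4 → 52
So the blended color is (173, 162, 52), about #ada234.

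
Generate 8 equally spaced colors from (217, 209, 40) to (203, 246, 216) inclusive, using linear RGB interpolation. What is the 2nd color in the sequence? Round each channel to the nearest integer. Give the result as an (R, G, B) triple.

(215, 214, 65)

With 8 swatches and endpoints inclusive, swatch 2 sits at t = (2 − 1)/(8 − 1) = 1/7 ≈ 0.1429.
R = 217 + 0.1429 × (203 − 217) = 214.999 → 215
G = 209 + 0.1429 × (246 − 209) = 214.287 → 214
B = 40 + 0.1429 × (216 − 40) = 65.15 → 65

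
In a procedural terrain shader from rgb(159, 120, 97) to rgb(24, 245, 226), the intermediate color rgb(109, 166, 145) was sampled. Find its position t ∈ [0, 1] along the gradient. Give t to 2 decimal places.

Invert the lerp on the R channel (largest span, 135): t = (109 − 159) / (24 − 159) = -50/-135 = 0.37037.
Check on G: (166 − 120)/(245 − 120) = 0.368 ✓

0.37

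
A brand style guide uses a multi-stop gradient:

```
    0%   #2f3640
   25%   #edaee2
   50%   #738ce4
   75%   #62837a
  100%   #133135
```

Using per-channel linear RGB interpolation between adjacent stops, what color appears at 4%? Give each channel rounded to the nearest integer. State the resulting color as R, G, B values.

4% lies between the 0% and 25% stops, so the local fraction is t = (4 − 0)/(25 − 0) = 4/25 ≈ 0.16.
#2f3640 → (47, 54, 64); #edaee2 → (237, 174, 226).
R = 47 + 0.16 × (237 − 47) = 77.4 → 77
G = 54 + 0.16 × (174 − 54) = 73.2 → 73
B = 64 + 0.16 × (226 − 64) = 89.92 → 90

(77, 73, 90)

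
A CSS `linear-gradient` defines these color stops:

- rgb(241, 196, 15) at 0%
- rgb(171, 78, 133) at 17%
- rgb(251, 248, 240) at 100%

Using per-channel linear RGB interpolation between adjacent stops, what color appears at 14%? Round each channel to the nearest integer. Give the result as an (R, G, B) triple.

14% lies between the 0% and 17% stops, so the local fraction is t = (14 − 0)/(17 − 0) = 14/17 ≈ 0.8235.
R = 241 + 0.8235 × (171 − 241) = 183.355 → 183
G = 196 + 0.8235 × (78 − 196) = 98.827 → 99
B = 15 + 0.8235 × (133 − 15) = 112.173 → 112

(183, 99, 112)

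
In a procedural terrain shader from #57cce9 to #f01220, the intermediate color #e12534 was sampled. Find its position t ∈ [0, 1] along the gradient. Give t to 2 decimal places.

0.90

Invert the lerp on the B channel (largest span, 201): t = (52 − 233) / (32 − 233) = -181/-201 = 0.9005.
Check on R: (225 − 87)/(240 − 87) = 0.902 ✓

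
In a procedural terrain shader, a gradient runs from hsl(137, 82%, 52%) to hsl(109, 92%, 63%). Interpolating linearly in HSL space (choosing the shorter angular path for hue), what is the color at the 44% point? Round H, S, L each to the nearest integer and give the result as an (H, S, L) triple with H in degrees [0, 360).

(125, 86, 57)

Hue arc: Δh = 109 − 137 = -28° (|Δh| ≤ 180, already the shorter path).
H = 137 + 0.44 × (-28) = 124.68 → 125°
S = 82 + 0.44 × (92 − 82) = 86.4 → 86%
L = 52 + 0.44 × (63 − 52) = 56.84 → 57%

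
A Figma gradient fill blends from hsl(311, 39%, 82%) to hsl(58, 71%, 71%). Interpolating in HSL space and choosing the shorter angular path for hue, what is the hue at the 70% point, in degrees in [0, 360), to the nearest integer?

26

Hue: 58 − 311 = -253°, but |-253| > 180 so the shorter arc goes the other way: Δh = -253 + 360 = 107°.
H = 311 + 0.7 × (107) = 385.9 → 386 → 386 mod 360 = 26°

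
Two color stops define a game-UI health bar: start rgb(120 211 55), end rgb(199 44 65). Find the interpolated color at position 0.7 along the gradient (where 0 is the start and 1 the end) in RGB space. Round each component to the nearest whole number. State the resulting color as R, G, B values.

R = 120 + 0.7 × (199 − 120) = 120 + 0.7 × 79 = 175.3 → 175
G = 211 + 0.7 × (44 − 211) = 211 + 0.7 × -167 = 94.1 → 94
B = 55 + 0.7 × (65 − 55) = 55 + 0.7 × 10 = 62 → 62

(175, 94, 62)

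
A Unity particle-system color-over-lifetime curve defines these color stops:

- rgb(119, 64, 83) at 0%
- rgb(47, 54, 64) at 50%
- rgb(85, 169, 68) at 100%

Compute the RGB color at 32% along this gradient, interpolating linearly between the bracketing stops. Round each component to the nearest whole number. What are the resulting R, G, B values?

(73, 58, 71)

32% lies between the 0% and 50% stops, so the local fraction is t = (32 − 0)/(50 − 0) = 32/50 ≈ 0.64.
R = 119 + 0.64 × (47 − 119) = 72.92 → 73
G = 64 + 0.64 × (54 − 64) = 57.6 → 58
B = 83 + 0.64 × (64 − 83) = 70.84 → 71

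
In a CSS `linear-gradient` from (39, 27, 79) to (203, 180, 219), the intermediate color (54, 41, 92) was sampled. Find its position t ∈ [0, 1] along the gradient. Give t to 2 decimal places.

Invert the lerp on the R channel (largest span, 164): t = (54 − 39) / (203 − 39) = 15/164 = 0.091463.
Check on G: (41 − 27)/(180 − 27) = 0.0915 ✓

0.09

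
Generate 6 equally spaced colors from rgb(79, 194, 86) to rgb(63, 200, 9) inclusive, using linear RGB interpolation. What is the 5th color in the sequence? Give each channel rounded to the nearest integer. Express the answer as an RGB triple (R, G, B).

(66, 199, 24)

With 6 swatches and endpoints inclusive, swatch 5 sits at t = (5 − 1)/(6 − 1) = 4/5 ≈ 0.8.
R = 79 + 0.8 × (63 − 79) = 66.2 → 66
G = 194 + 0.8 × (200 − 194) = 198.8 → 199
B = 86 + 0.8 × (9 − 86) = 24.4 → 24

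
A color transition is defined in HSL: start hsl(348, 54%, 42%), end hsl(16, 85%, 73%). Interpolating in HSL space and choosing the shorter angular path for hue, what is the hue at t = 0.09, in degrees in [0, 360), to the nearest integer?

Hue: 16 − 348 = -332°, but |-332| > 180 so the shorter arc goes the other way: Δh = -332 + 360 = 28°.
H = 348 + 0.09 × (28) = 350.52 → 351°

351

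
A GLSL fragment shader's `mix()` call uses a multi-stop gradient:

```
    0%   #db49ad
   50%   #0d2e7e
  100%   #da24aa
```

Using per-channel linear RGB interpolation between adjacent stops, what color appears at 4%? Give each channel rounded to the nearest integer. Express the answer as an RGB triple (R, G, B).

4% lies between the 0% and 50% stops, so the local fraction is t = (4 − 0)/(50 − 0) = 4/50 ≈ 0.08.
#db49ad → (219, 73, 173); #0d2e7e → (13, 46, 126).
R = 219 + 0.08 × (13 − 219) = 202.52 → 203
G = 73 + 0.08 × (46 − 73) = 70.84 → 71
B = 173 + 0.08 × (126 − 173) = 169.24 → 169

(203, 71, 169)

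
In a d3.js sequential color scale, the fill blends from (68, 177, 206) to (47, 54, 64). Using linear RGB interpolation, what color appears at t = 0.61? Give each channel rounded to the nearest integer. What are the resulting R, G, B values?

(55, 102, 119)

R = 68 + 0.61 × (47 − 68) = 68 + 0.61 × -21 = 55.19 → 55
G = 177 + 0.61 × (54 − 177) = 177 + 0.61 × -123 = 101.97 → 102
B = 206 + 0.61 × (64 − 206) = 206 + 0.61 × -142 = 119.38 → 119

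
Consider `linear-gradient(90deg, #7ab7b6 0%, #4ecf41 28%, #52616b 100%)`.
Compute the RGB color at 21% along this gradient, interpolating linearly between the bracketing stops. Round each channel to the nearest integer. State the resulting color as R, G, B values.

(89, 201, 94)

21% lies between the 0% and 28% stops, so the local fraction is t = (21 − 0)/(28 − 0) = 21/28 ≈ 0.75.
#7ab7b6 → (122, 183, 182); #4ecf41 → (78, 207, 65).
R = 122 + 0.75 × (78 − 122) = 89 → 89
G = 183 + 0.75 × (207 − 183) = 201 → 201
B = 182 + 0.75 × (65 − 182) = 94.25 → 94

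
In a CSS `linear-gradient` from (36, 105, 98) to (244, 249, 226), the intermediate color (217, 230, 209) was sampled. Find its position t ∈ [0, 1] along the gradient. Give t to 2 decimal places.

0.87

Invert the lerp on the R channel (largest span, 208): t = (217 − 36) / (244 − 36) = 181/208 = 0.87019.
Check on G: (230 − 105)/(249 − 105) = 0.8681 ✓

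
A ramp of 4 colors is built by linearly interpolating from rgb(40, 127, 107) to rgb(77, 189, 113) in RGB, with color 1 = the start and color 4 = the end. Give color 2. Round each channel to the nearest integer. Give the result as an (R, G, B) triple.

(52, 148, 109)

With 4 swatches and endpoints inclusive, swatch 2 sits at t = (2 − 1)/(4 − 1) = 1/3 ≈ 0.3333.
R = 40 + 0.3333 × (77 − 40) = 52.332 → 52
G = 127 + 0.3333 × (189 − 127) = 147.665 → 148
B = 107 + 0.3333 × (113 − 107) = 109 → 109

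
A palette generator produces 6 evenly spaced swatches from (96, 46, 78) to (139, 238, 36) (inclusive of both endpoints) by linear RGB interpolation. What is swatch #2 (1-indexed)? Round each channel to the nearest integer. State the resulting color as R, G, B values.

With 6 swatches and endpoints inclusive, swatch 2 sits at t = (2 − 1)/(6 − 1) = 1/5 ≈ 0.2.
R = 96 + 0.2 × (139 − 96) = 104.6 → 105
G = 46 + 0.2 × (238 − 46) = 84.4 → 84
B = 78 + 0.2 × (36 − 78) = 69.6 → 70

(105, 84, 70)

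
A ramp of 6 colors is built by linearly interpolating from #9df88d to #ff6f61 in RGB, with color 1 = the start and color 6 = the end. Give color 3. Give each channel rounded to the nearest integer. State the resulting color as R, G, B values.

(196, 193, 123)

With 6 swatches and endpoints inclusive, swatch 3 sits at t = (3 − 1)/(6 − 1) = 2/5 ≈ 0.4.
#9df88d → (157, 248, 141); #ff6f61 → (255, 111, 97).
R = 157 + 0.4 × (255 − 157) = 196.2 → 196
G = 248 + 0.4 × (111 − 248) = 193.2 → 193
B = 141 + 0.4 × (97 − 141) = 123.4 → 123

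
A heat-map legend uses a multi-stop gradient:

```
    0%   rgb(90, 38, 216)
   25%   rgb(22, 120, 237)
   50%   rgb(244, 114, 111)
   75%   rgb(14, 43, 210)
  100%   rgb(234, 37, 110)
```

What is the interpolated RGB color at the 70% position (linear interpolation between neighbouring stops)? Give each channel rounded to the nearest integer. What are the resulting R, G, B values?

(60, 57, 190)

70% lies between the 50% and 75% stops, so the local fraction is t = (70 − 50)/(75 − 50) = 20/25 ≈ 0.8.
R = 244 + 0.8 × (14 − 244) = 60 → 60
G = 114 + 0.8 × (43 − 114) = 57.2 → 57
B = 111 + 0.8 × (210 − 111) = 190.2 → 190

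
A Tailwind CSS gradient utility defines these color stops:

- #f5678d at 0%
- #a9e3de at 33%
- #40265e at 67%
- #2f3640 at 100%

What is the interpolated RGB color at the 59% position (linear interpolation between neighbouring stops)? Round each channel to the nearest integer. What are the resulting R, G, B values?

59% lies between the 33% and 67% stops, so the local fraction is t = (59 − 33)/(67 − 33) = 26/34 ≈ 0.7647.
#a9e3de → (169, 227, 222); #40265e → (64, 38, 94).
R = 169 + 0.7647 × (64 − 169) = 88.706 → 89
G = 227 + 0.7647 × (38 − 227) = 82.472 → 82
B = 222 + 0.7647 × (94 − 222) = 124.118 → 124

(89, 82, 124)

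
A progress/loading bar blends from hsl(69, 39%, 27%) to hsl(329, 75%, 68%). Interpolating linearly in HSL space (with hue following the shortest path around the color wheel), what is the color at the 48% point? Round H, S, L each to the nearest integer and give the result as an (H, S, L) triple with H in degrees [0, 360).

(21, 56, 47)

Hue: 329 − 69 = 260°, but |260| > 180 so the shorter arc goes the other way: Δh = 260 − 360 = -100°.
H = 69 + 0.48 × (-100) = 21 → 21°
S = 39 + 0.48 × (75 − 39) = 56.28 → 56%
L = 27 + 0.48 × (68 − 27) = 46.68 → 47%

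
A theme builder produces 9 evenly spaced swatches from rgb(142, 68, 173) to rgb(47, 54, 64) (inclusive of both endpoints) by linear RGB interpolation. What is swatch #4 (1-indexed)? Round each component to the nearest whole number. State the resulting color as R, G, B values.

With 9 swatches and endpoints inclusive, swatch 4 sits at t = (4 − 1)/(9 − 1) = 3/8 ≈ 0.375.
R = 142 + 0.375 × (47 − 142) = 106.375 → 106
G = 68 + 0.375 × (54 − 68) = 62.75 → 63
B = 173 + 0.375 × (64 − 173) = 132.125 → 132

(106, 63, 132)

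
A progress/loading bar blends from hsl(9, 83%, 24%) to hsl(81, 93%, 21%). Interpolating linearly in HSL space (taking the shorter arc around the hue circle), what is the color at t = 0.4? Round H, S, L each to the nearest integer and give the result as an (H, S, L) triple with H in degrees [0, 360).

Hue arc: Δh = 81 − 9 = 72° (|Δh| ≤ 180, already the shorter path).
H = 9 + 0.4 × (72) = 37.8 → 38°
S = 83 + 0.4 × (93 − 83) = 87 → 87%
L = 24 + 0.4 × (21 − 24) = 22.8 → 23%

(38, 87, 23)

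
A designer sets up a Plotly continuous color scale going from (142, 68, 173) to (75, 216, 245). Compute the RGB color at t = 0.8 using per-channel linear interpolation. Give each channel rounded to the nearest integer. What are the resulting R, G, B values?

R = 142 + 0.8 × (75 − 142) = 142 + 0.8 × -67 = 88.4 → 88
G = 68 + 0.8 × (216 − 68) = 68 + 0.8 × 148 = 186.4 → 186
B = 173 + 0.8 × (245 − 173) = 173 + 0.8 × 72 = 230.6 → 231

(88, 186, 231)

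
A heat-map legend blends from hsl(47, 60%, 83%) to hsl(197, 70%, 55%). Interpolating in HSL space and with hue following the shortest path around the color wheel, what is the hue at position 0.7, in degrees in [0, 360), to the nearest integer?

Hue arc: Δh = 197 − 47 = 150° (|Δh| ≤ 180, already the shorter path).
H = 47 + 0.7 × (150) = 152 → 152°

152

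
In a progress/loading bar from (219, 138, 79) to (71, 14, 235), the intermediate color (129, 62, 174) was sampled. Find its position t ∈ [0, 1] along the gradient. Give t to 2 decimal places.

Invert the lerp on the B channel (largest span, 156): t = (174 − 79) / (235 − 79) = 95/156 = 0.60897.
Check on R: (129 − 219)/(71 − 219) = 0.6081 ✓

0.61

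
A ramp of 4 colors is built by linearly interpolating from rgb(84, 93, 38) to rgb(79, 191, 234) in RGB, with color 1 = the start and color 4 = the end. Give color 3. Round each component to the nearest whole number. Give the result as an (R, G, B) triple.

(81, 158, 169)

With 4 swatches and endpoints inclusive, swatch 3 sits at t = (3 − 1)/(4 − 1) = 2/3 ≈ 0.6667.
R = 84 + 0.6667 × (79 − 84) = 80.666 → 81
G = 93 + 0.6667 × (191 − 93) = 158.337 → 158
B = 38 + 0.6667 × (234 − 38) = 168.673 → 169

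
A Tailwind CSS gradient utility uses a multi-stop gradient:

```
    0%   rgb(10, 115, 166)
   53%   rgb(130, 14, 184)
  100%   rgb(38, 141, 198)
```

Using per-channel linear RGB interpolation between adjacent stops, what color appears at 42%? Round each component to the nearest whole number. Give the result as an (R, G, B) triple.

42% lies between the 0% and 53% stops, so the local fraction is t = (42 − 0)/(53 − 0) = 42/53 ≈ 0.7925.
R = 10 + 0.7925 × (130 − 10) = 105.1 → 105
G = 115 + 0.7925 × (14 − 115) = 34.957 → 35
B = 166 + 0.7925 × (184 − 166) = 180.265 → 180

(105, 35, 180)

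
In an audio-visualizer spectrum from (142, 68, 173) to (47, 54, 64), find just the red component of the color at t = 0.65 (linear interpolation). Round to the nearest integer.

R = 142 + 0.65 × (47 − 142) = 80.25 → 80

80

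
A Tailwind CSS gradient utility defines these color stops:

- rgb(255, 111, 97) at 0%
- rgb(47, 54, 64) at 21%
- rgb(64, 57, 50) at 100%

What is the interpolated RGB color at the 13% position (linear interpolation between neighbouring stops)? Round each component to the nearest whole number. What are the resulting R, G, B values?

13% lies between the 0% and 21% stops, so the local fraction is t = (13 − 0)/(21 − 0) = 13/21 ≈ 0.619.
R = 255 + 0.619 × (47 − 255) = 126.248 → 126
G = 111 + 0.619 × (54 − 111) = 75.717 → 76
B = 97 + 0.619 × (64 − 97) = 76.573 → 77

(126, 76, 77)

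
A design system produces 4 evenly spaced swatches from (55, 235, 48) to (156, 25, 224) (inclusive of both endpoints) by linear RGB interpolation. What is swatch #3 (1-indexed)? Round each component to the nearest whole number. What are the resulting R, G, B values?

(122, 95, 165)

With 4 swatches and endpoints inclusive, swatch 3 sits at t = (3 − 1)/(4 − 1) = 2/3 ≈ 0.6667.
R = 55 + 0.6667 × (156 − 55) = 122.337 → 122
G = 235 + 0.6667 × (25 − 235) = 94.993 → 95
B = 48 + 0.6667 × (224 − 48) = 165.339 → 165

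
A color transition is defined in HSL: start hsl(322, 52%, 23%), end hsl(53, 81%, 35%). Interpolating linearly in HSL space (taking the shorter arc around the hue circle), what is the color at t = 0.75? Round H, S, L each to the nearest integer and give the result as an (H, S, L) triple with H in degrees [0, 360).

(30, 74, 32)

Hue: 53 − 322 = -269°, but |-269| > 180 so the shorter arc goes the other way: Δh = -269 + 360 = 91°.
H = 322 + 0.75 × (91) = 390.25 → 390 → 390 mod 360 = 30°
S = 52 + 0.75 × (81 − 52) = 73.75 → 74%
L = 23 + 0.75 × (35 − 23) = 32 → 32%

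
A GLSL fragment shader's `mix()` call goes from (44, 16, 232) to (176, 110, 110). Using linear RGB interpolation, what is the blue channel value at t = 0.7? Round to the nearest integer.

147

B = 232 + 0.7 × (110 − 232) = 146.6 → 147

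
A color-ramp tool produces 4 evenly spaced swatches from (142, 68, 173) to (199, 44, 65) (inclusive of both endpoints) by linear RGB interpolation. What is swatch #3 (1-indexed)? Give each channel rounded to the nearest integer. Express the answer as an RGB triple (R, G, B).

(180, 52, 101)

With 4 swatches and endpoints inclusive, swatch 3 sits at t = (3 − 1)/(4 − 1) = 2/3 ≈ 0.6667.
R = 142 + 0.6667 × (199 − 142) = 180.002 → 180
G = 68 + 0.6667 × (44 − 68) = 51.999 → 52
B = 173 + 0.6667 × (65 − 173) = 100.996 → 101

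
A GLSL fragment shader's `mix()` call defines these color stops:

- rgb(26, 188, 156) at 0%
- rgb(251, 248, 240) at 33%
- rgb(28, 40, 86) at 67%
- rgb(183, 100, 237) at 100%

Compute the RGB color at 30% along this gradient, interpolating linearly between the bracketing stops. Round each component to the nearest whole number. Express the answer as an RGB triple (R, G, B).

(231, 243, 232)

30% lies between the 0% and 33% stops, so the local fraction is t = (30 − 0)/(33 − 0) = 30/33 ≈ 0.9091.
R = 26 + 0.9091 × (251 − 26) = 230.548 → 231
G = 188 + 0.9091 × (248 − 188) = 242.546 → 243
B = 156 + 0.9091 × (240 − 156) = 232.364 → 232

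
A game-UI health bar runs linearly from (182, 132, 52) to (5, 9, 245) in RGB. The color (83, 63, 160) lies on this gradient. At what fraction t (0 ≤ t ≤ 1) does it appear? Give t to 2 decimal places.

Invert the lerp on the B channel (largest span, 193): t = (160 − 52) / (245 − 52) = 108/193 = 0.55959.
Check on R: (83 − 182)/(5 − 182) = 0.5593 ✓

0.56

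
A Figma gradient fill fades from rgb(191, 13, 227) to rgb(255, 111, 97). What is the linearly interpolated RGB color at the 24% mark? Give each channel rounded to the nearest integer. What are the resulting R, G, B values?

(206, 37, 196)

24% corresponds to t = 0.24.
R = 191 + 0.24 × (255 − 191) = 191 + 0.24 × 64 = 206.36 → 206
G = 13 + 0.24 × (111 − 13) = 13 + 0.24 × 98 = 36.52 → 37
B = 227 + 0.24 × (97 − 227) = 227 + 0.24 × -130 = 195.8 → 196
So the blended color is (206, 37, 196), about #ce25c4.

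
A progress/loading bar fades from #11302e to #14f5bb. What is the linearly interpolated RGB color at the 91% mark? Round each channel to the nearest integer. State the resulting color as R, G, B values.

#11302e → (17, 48, 46); #14f5bb → (20, 245, 187).
91% corresponds to t = 0.91.
R = 17 + 0.91 × (20 − 17) = 17 + 0.91 × 3 = 19.73 → 20
G = 48 + 0.91 × (245 − 48) = 48 + 0.91 × 197 = 227.27 → 227
B = 46 + 0.91 × (187 − 46) = 46 + 0.91 × 141 = 174.31 → 174
So the blended color is (20, 227, 174), about #14e3ae.

(20, 227, 174)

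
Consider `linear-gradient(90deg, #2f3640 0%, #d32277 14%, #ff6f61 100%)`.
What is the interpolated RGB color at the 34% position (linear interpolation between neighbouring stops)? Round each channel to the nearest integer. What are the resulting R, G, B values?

(221, 52, 114)

34% lies between the 14% and 100% stops, so the local fraction is t = (34 − 14)/(100 − 14) = 20/86 ≈ 0.2326.
#d32277 → (211, 34, 119); #ff6f61 → (255, 111, 97).
R = 211 + 0.2326 × (255 − 211) = 221.234 → 221
G = 34 + 0.2326 × (111 − 34) = 51.91 → 52
B = 119 + 0.2326 × (97 − 119) = 113.883 → 114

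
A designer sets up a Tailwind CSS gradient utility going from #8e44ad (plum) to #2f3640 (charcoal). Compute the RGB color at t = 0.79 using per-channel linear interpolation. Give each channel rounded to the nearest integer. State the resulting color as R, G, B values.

#8e44ad → (142, 68, 173); #2f3640 → (47, 54, 64).
R = 142 + 0.79 × (47 − 142) = 142 + 0.79 × -95 = 66.95 → 67
G = 68 + 0.79 × (54 − 68) = 68 + 0.79 × -14 = 56.94 → 57
B = 173 + 0.79 × (64 − 173) = 173 + 0.79 × -109 = 86.89 → 87
So the blended color is (67, 57, 87), about #433957.

(67, 57, 87)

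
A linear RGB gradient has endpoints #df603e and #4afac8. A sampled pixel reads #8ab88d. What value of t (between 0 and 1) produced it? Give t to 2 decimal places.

Invert the lerp on the G channel (largest span, 154): t = (184 − 96) / (250 − 96) = 88/154 = 0.57143.
Check on R: (138 − 223)/(74 − 223) = 0.5705 ✓

0.57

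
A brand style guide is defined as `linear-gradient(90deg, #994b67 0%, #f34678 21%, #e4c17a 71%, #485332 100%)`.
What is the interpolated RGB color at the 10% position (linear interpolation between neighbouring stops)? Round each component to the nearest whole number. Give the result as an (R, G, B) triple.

10% lies between the 0% and 21% stops, so the local fraction is t = (10 − 0)/(21 − 0) = 10/21 ≈ 0.4762.
#994b67 → (153, 75, 103); #f34678 → (243, 70, 120).
R = 153 + 0.4762 × (243 − 153) = 195.858 → 196
G = 75 + 0.4762 × (70 − 75) = 72.619 → 73
B = 103 + 0.4762 × (120 − 103) = 111.095 → 111

(196, 73, 111)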